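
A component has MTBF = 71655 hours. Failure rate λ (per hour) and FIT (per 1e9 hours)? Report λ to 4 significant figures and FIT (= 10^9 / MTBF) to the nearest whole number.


Formula: λ = 1 / MTBF; FIT = λ × 1e9 = 1e9 / MTBF
λ = 1 / 71655 ≈ 1.396e-05 failures/hour
FIT = 1e9 / 71655 ≈ 13956 failures per 1e9 hours (nearest whole number)

λ = 1.396e-05 /h, FIT = 13956


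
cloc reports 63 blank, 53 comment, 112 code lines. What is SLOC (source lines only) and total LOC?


Total LOC = blank + comment + code
Total LOC = 63 + 53 + 112 = 228
SLOC (source only) = code = 112

Total LOC: 228, SLOC: 112


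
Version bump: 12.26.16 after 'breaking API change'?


Current: 12.26.16
Change category: 'breaking API change' → major bump
SemVer rule: major bump → increment MAJOR, reset MINOR and PATCH to 0
New: 13.0.0

13.0.0


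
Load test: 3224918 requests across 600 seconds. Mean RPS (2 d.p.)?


Formula: throughput = requests / seconds
throughput = 3224918 / 600
throughput = 5374.86 requests/second

5374.86 requests/second


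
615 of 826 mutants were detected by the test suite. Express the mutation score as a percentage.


Mutation score = killed / total * 100
Mutation score = 615 / 826 * 100
Mutation score = 74.46%

74.46%


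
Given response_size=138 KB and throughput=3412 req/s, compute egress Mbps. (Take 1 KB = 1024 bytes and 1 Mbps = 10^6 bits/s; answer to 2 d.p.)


Formula: Mbps = payload_bytes * RPS * 8 / 1e6
Payload per request = 138 KB = 138 * 1024 = 141312 bytes
Total bytes/sec = 141312 * 3412 = 482156544
Total bits/sec = 482156544 * 8 = 3857252352
Mbps = 3857252352 / 1e6 = 3857.25

3857.25 Mbps


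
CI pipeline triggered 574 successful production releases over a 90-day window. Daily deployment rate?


Formula: deployments per day = releases / days
= 574 / 90
= 6.378 deploys/day
(equivalently, 44.64 deploys/week)

6.378 deploys/day


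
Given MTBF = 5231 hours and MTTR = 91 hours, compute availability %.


Availability = MTBF / (MTBF + MTTR)
Availability = 5231 / (5231 + 91)
Availability = 5231 / 5322
Availability = 98.2901%

98.2901%


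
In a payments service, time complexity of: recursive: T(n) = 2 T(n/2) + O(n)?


Reasoning: master theorem case 2 (merge-sort recurrence)
Complexity: O(n log n)

O(n log n)


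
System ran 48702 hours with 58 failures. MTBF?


Formula: MTBF = Total operating time / Number of failures
MTBF = 48702 / 58
MTBF = 839.69 hours

839.69 hours


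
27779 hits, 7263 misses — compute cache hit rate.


Formula: hit rate = hits / (hits + misses) * 100
hit rate = 27779 / (27779 + 7263) * 100
hit rate = 27779 / 35042 * 100
hit rate = 79.27%

79.27%


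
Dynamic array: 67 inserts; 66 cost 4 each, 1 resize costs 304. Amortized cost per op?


Formula: Amortized cost = Total cost / Operations
Total cost = (66 * 4) + (1 * 304)
Total cost = 264 + 304 = 568
Amortized = 568 / 67 = 8.4776

8.4776


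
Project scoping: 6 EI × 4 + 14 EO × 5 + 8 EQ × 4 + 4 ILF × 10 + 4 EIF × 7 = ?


UFP = EI*4 + EO*5 + EQ*4 + ILF*10 + EIF*7
UFP = 6*4 + 14*5 + 8*4 + 4*10 + 4*7
UFP = 24 + 70 + 32 + 40 + 28
UFP = 194

194


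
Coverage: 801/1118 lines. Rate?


Coverage = covered / total * 100
Coverage = 801 / 1118 * 100
Coverage = 71.65%

71.65%


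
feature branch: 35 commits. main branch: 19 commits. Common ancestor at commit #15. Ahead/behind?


Common ancestor: commit #15
feature commits after divergence: 35 - 15 = 20
main commits after divergence: 19 - 15 = 4
feature is 20 commits ahead of main
main is 4 commits ahead of feature

feature ahead: 20, main ahead: 4


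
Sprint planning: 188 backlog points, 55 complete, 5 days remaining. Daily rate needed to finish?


Formula: Required rate = Remaining points / Days left
Remaining = 188 - 55 = 133 points
Required rate = 133 / 5 = 26.6 points/day

26.6 points/day


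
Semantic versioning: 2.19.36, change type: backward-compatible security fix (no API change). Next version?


Current: 2.19.36
Change category: 'backward-compatible security fix (no API change)' → patch bump
SemVer rule: patch bump → increment PATCH (MAJOR and MINOR unchanged)
New: 2.19.37

2.19.37


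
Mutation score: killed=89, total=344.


Mutation score = killed / total * 100
Mutation score = 89 / 344 * 100
Mutation score = 25.87%

25.87%


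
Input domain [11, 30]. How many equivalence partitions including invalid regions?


Valid range: [11, 30]
Class 1: x < 11 — invalid
Class 2: 11 ≤ x ≤ 30 — valid
Class 3: x > 30 — invalid
Total equivalence classes: 3

3 equivalence classes


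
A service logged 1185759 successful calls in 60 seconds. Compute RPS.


Formula: throughput = requests / seconds
throughput = 1185759 / 60
throughput = 19762.65 requests/second

19762.65 requests/second


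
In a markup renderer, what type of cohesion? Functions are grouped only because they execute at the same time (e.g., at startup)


Reasoning: Related by timing only
Type: Temporal cohesion

Temporal cohesion


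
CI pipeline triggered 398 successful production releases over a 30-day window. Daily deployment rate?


Formula: deployments per day = releases / days
= 398 / 30
= 13.267 deploys/day
(equivalently, 92.87 deploys/week)

13.267 deploys/day


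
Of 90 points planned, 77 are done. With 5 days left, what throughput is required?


Formula: Required rate = Remaining points / Days left
Remaining = 90 - 77 = 13 points
Required rate = 13 / 5 = 2.6 points/day

2.6 points/day


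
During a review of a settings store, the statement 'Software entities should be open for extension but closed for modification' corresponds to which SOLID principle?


This describes the Open/Closed Principle (OCP)

Open/Closed Principle (OCP)


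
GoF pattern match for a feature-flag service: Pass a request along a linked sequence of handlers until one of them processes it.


This matches the Chain of Responsibility pattern

Chain of Responsibility


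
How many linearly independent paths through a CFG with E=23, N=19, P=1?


Formula: V(G) = E - N + 2P
V(G) = 23 - 19 + 2*1
V(G) = 4 + 2
V(G) = 6

6


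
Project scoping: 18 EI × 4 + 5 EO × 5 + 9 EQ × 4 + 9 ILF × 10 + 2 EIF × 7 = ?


UFP = EI*4 + EO*5 + EQ*4 + ILF*10 + EIF*7
UFP = 18*4 + 5*5 + 9*4 + 9*10 + 2*7
UFP = 72 + 25 + 36 + 90 + 14
UFP = 237

237


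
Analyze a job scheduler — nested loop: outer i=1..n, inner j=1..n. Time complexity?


Reasoning: n iterations times n iterations
Complexity: O(n^2)

O(n^2)


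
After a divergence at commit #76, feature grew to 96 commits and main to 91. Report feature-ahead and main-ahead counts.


Common ancestor: commit #76
feature commits after divergence: 96 - 76 = 20
main commits after divergence: 91 - 76 = 15
feature is 20 commits ahead of main
main is 15 commits ahead of feature

feature ahead: 20, main ahead: 15


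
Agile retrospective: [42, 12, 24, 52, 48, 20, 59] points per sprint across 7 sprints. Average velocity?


Formula: Avg velocity = Total points / Number of sprints
Points: [42, 12, 24, 52, 48, 20, 59]
Sum = 42 + 12 + 24 + 52 + 48 + 20 + 59 = 257
Avg velocity = 257 / 7 = 36.71 points/sprint

36.71 points/sprint


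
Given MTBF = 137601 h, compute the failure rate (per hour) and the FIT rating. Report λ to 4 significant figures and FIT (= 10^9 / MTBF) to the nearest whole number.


Formula: λ = 1 / MTBF; FIT = λ × 1e9 = 1e9 / MTBF
λ = 1 / 137601 ≈ 7.267e-06 failures/hour
FIT = 1e9 / 137601 ≈ 7267 failures per 1e9 hours (nearest whole number)

λ = 7.267e-06 /h, FIT = 7267


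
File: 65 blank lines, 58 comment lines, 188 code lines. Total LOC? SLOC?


Total LOC = blank + comment + code
Total LOC = 65 + 58 + 188 = 311
SLOC (source only) = code = 188

Total LOC: 311, SLOC: 188


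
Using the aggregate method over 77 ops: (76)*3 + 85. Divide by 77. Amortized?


Formula: Amortized cost = Total cost / Operations
Total cost = (76 * 3) + (1 * 85)
Total cost = 228 + 85 = 313
Amortized = 313 / 77 = 4.0649

4.0649


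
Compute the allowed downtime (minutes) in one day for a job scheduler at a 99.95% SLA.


Formula: allowed downtime = period * (100 - SLA) / 100
Period (day) = 1440 minutes
Unavailability fraction = (100 - 99.95) / 100
Allowed downtime = 1440 * (100 - 99.95) / 100
Allowed downtime = 0.72 minutes

0.72 minutes


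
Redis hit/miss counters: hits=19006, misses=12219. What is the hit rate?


Formula: hit rate = hits / (hits + misses) * 100
hit rate = 19006 / (19006 + 12219) * 100
hit rate = 19006 / 31225 * 100
hit rate = 60.87%

60.87%


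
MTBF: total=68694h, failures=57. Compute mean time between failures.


Formula: MTBF = Total operating time / Number of failures
MTBF = 68694 / 57
MTBF = 1205.16 hours

1205.16 hours


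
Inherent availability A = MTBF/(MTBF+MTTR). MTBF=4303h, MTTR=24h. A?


Availability = MTBF / (MTBF + MTTR)
Availability = 4303 / (4303 + 24)
Availability = 4303 / 4327
Availability = 99.4453%

99.4453%


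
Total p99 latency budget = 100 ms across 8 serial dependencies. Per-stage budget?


Formula: per_stage = total_budget / stages
per_stage = 100 / 8
per_stage = 12.5 ms

12.5 ms


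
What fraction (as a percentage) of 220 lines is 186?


Coverage = covered / total * 100
Coverage = 186 / 220 * 100
Coverage = 84.55%

84.55%


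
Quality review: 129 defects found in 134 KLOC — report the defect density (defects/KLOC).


Defect density = defects / KLOC
Defect density = 129 / 134
Defect density = 0.963 defects/KLOC

0.963 defects/KLOC


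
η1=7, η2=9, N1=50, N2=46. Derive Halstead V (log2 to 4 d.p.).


Formula: V = N * log2(η), where N = N1 + N2 and η = η1 + η2
η = 7 + 9 = 16
N = 50 + 46 = 96
log2(16) ≈ 4.0000
V = 96 * 4.0000 = 384.00

384.00


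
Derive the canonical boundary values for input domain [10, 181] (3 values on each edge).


Range: [10, 181]
Boundaries: just below min, min, min+1, max-1, max, just above max
Values: [9, 10, 11, 180, 181, 182]

[9, 10, 11, 180, 181, 182]


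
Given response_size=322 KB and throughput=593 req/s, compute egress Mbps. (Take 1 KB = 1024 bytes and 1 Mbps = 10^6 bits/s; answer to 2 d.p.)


Formula: Mbps = payload_bytes * RPS * 8 / 1e6
Payload per request = 322 KB = 322 * 1024 = 329728 bytes
Total bytes/sec = 329728 * 593 = 195528704
Total bits/sec = 195528704 * 8 = 1564229632
Mbps = 1564229632 / 1e6 = 1564.23

1564.23 Mbps


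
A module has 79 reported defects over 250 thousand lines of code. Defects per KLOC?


Defect density = defects / KLOC
Defect density = 79 / 250
Defect density = 0.316 defects/KLOC

0.316 defects/KLOC


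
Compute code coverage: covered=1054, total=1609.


Coverage = covered / total * 100
Coverage = 1054 / 1609 * 100
Coverage = 65.51%

65.51%


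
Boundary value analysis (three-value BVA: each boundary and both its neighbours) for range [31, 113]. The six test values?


Range: [31, 113]
Boundaries: just below min, min, min+1, max-1, max, just above max
Values: [30, 31, 32, 112, 113, 114]

[30, 31, 32, 112, 113, 114]


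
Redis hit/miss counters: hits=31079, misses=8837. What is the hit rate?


Formula: hit rate = hits / (hits + misses) * 100
hit rate = 31079 / (31079 + 8837) * 100
hit rate = 31079 / 39916 * 100
hit rate = 77.86%

77.86%


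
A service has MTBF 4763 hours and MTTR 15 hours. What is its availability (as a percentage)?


Availability = MTBF / (MTBF + MTTR)
Availability = 4763 / (4763 + 15)
Availability = 4763 / 4778
Availability = 99.6861%

99.6861%


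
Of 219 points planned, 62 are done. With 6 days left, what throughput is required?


Formula: Required rate = Remaining points / Days left
Remaining = 219 - 62 = 157 points
Required rate = 157 / 6 = 26.17 points/day

26.17 points/day


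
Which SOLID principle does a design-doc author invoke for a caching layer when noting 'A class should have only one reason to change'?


This describes the Single Responsibility Principle (SRP)

Single Responsibility Principle (SRP)


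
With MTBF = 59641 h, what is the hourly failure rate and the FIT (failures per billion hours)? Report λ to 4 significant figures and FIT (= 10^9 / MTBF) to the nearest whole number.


Formula: λ = 1 / MTBF; FIT = λ × 1e9 = 1e9 / MTBF
λ = 1 / 59641 ≈ 1.677e-05 failures/hour
FIT = 1e9 / 59641 ≈ 16767 failures per 1e9 hours (nearest whole number)

λ = 1.677e-05 /h, FIT = 16767


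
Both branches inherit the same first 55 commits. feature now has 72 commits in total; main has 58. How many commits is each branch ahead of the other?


Common ancestor: commit #55
feature commits after divergence: 72 - 55 = 17
main commits after divergence: 58 - 55 = 3
feature is 17 commits ahead of main
main is 3 commits ahead of feature

feature ahead: 17, main ahead: 3


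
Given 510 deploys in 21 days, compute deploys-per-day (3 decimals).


Formula: deployments per day = releases / days
= 510 / 21
= 24.286 deploys/day
(equivalently, 170.0 deploys/week)

24.286 deploys/day


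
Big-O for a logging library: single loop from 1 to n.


Reasoning: one pass through n items
Complexity: O(n)

O(n)


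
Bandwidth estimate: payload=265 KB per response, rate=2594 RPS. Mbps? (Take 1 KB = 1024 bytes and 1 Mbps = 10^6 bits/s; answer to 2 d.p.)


Formula: Mbps = payload_bytes * RPS * 8 / 1e6
Payload per request = 265 KB = 265 * 1024 = 271360 bytes
Total bytes/sec = 271360 * 2594 = 703907840
Total bits/sec = 703907840 * 8 = 5631262720
Mbps = 5631262720 / 1e6 = 5631.26

5631.26 Mbps


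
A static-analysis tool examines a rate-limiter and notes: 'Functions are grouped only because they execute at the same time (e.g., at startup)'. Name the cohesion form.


Reasoning: Related by timing only
Type: Temporal cohesion

Temporal cohesion


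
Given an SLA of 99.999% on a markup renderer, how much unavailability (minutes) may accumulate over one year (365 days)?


Formula: allowed downtime = period * (100 - SLA) / 100
Period (year (365 days)) = 525600 minutes
Unavailability fraction = (100 - 99.999) / 100
Allowed downtime = 525600 * (100 - 99.999) / 100
Allowed downtime = 5.256 minutes

5.256 minutes


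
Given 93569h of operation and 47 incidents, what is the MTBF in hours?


Formula: MTBF = Total operating time / Number of failures
MTBF = 93569 / 47
MTBF = 1990.83 hours

1990.83 hours


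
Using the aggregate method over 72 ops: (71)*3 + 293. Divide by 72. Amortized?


Formula: Amortized cost = Total cost / Operations
Total cost = (71 * 3) + (1 * 293)
Total cost = 213 + 293 = 506
Amortized = 506 / 72 = 7.0278

7.0278


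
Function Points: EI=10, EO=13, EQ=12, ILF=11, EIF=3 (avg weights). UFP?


UFP = EI*4 + EO*5 + EQ*4 + ILF*10 + EIF*7
UFP = 10*4 + 13*5 + 12*4 + 11*10 + 3*7
UFP = 40 + 65 + 48 + 110 + 21
UFP = 284

284


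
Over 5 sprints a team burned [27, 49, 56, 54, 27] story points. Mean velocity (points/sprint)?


Formula: Avg velocity = Total points / Number of sprints
Points: [27, 49, 56, 54, 27]
Sum = 27 + 49 + 56 + 54 + 27 = 213
Avg velocity = 213 / 5 = 42.6 points/sprint

42.6 points/sprint


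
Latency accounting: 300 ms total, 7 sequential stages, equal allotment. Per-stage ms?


Formula: per_stage = total_budget / stages
per_stage = 300 / 7
per_stage = 42.86 ms

42.86 ms


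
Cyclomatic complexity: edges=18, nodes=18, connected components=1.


Formula: V(G) = E - N + 2P
V(G) = 18 - 18 + 2*1
V(G) = 0 + 2
V(G) = 2

2


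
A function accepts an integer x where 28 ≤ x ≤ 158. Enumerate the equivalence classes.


Valid range: [28, 158]
Class 1: x < 28 — invalid
Class 2: 28 ≤ x ≤ 158 — valid
Class 3: x > 158 — invalid
Total equivalence classes: 3

3 equivalence classes


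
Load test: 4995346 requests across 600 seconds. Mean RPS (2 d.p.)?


Formula: throughput = requests / seconds
throughput = 4995346 / 600
throughput = 8325.58 requests/second

8325.58 requests/second


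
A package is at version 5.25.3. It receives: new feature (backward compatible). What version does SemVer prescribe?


Current: 5.25.3
Change category: 'new feature (backward compatible)' → minor bump
SemVer rule: minor bump → increment MINOR, reset PATCH to 0 (MAJOR unchanged)
New: 5.26.0

5.26.0


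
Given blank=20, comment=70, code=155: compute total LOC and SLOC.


Total LOC = blank + comment + code
Total LOC = 20 + 70 + 155 = 245
SLOC (source only) = code = 155

Total LOC: 245, SLOC: 155


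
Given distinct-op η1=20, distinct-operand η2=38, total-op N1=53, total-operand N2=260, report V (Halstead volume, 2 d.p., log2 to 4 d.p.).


Formula: V = N * log2(η), where N = N1 + N2 and η = η1 + η2
η = 20 + 38 = 58
N = 53 + 260 = 313
log2(58) ≈ 5.8580
V = 313 * 5.8580 = 1833.55

1833.55


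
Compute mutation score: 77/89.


Mutation score = killed / total * 100
Mutation score = 77 / 89 * 100
Mutation score = 86.52%

86.52%


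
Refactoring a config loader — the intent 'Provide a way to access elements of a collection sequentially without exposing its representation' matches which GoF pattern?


This matches the Iterator pattern

Iterator


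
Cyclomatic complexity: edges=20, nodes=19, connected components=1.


Formula: V(G) = E - N + 2P
V(G) = 20 - 19 + 2*1
V(G) = 1 + 2
V(G) = 3

3


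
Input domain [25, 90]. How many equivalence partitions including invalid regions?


Valid range: [25, 90]
Class 1: x < 25 — invalid
Class 2: 25 ≤ x ≤ 90 — valid
Class 3: x > 90 — invalid
Total equivalence classes: 3

3 equivalence classes


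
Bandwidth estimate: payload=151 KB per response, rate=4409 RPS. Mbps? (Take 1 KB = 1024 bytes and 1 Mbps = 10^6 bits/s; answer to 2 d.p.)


Formula: Mbps = payload_bytes * RPS * 8 / 1e6
Payload per request = 151 KB = 151 * 1024 = 154624 bytes
Total bytes/sec = 154624 * 4409 = 681737216
Total bits/sec = 681737216 * 8 = 5453897728
Mbps = 5453897728 / 1e6 = 5453.9

5453.9 Mbps


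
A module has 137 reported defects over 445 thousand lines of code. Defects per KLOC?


Defect density = defects / KLOC
Defect density = 137 / 445
Defect density = 0.308 defects/KLOC

0.308 defects/KLOC


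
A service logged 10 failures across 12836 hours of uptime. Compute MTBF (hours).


Formula: MTBF = Total operating time / Number of failures
MTBF = 12836 / 10
MTBF = 1283.6 hours

1283.6 hours


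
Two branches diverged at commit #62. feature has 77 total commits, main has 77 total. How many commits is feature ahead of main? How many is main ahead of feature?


Common ancestor: commit #62
feature commits after divergence: 77 - 62 = 15
main commits after divergence: 77 - 62 = 15
feature is 15 commits ahead of main
main is 15 commits ahead of feature

feature ahead: 15, main ahead: 15


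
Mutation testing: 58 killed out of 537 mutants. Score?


Mutation score = killed / total * 100
Mutation score = 58 / 537 * 100
Mutation score = 10.8%

10.8%


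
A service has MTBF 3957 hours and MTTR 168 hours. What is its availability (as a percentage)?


Availability = MTBF / (MTBF + MTTR)
Availability = 3957 / (3957 + 168)
Availability = 3957 / 4125
Availability = 95.9273%

95.9273%


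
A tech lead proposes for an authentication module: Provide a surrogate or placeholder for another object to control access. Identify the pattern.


This matches the Proxy pattern

Proxy


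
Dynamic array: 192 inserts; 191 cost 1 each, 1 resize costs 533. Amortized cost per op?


Formula: Amortized cost = Total cost / Operations
Total cost = (191 * 1) + (1 * 533)
Total cost = 191 + 533 = 724
Amortized = 724 / 192 = 3.7708

3.7708


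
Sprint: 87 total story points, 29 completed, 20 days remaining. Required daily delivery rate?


Formula: Required rate = Remaining points / Days left
Remaining = 87 - 29 = 58 points
Required rate = 58 / 20 = 2.9 points/day

2.9 points/day


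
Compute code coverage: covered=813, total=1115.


Coverage = covered / total * 100
Coverage = 813 / 1115 * 100
Coverage = 72.91%

72.91%


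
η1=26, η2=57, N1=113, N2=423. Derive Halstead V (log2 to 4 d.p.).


Formula: V = N * log2(η), where N = N1 + N2 and η = η1 + η2
η = 26 + 57 = 83
N = 113 + 423 = 536
log2(83) ≈ 6.3750
V = 536 * 6.3750 = 3417.00

3417.00


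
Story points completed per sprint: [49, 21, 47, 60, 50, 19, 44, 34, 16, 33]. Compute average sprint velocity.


Formula: Avg velocity = Total points / Number of sprints
Points: [49, 21, 47, 60, 50, 19, 44, 34, 16, 33]
Sum = 49 + 21 + 47 + 60 + 50 + 19 + 44 + 34 + 16 + 33 = 373
Avg velocity = 373 / 10 = 37.3 points/sprint

37.3 points/sprint


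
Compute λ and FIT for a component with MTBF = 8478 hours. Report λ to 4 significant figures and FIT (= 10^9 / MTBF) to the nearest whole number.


Formula: λ = 1 / MTBF; FIT = λ × 1e9 = 1e9 / MTBF
λ = 1 / 8478 ≈ 1.180e-04 failures/hour
FIT = 1e9 / 8478 ≈ 117952 failures per 1e9 hours (nearest whole number)

λ = 1.180e-04 /h, FIT = 117952


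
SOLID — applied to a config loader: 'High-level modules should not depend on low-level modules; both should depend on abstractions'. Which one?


This describes the Dependency Inversion Principle (DIP)

Dependency Inversion Principle (DIP)


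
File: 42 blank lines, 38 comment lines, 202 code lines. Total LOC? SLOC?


Total LOC = blank + comment + code
Total LOC = 42 + 38 + 202 = 282
SLOC (source only) = code = 202

Total LOC: 282, SLOC: 202


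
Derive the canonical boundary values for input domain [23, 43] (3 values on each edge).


Range: [23, 43]
Boundaries: just below min, min, min+1, max-1, max, just above max
Values: [22, 23, 24, 42, 43, 44]

[22, 23, 24, 42, 43, 44]


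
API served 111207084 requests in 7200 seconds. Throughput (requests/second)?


Formula: throughput = requests / seconds
throughput = 111207084 / 7200
throughput = 15445.43 requests/second

15445.43 requests/second


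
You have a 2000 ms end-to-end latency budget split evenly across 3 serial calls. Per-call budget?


Formula: per_stage = total_budget / stages
per_stage = 2000 / 3
per_stage = 666.67 ms

666.67 ms


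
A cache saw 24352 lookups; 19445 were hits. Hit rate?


Formula: hit rate = hits / (hits + misses) * 100
hit rate = 19445 / (19445 + 4907) * 100
hit rate = 19445 / 24352 * 100
hit rate = 79.85%

79.85%


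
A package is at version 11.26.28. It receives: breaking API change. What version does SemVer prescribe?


Current: 11.26.28
Change category: 'breaking API change' → major bump
SemVer rule: major bump → increment MAJOR, reset MINOR and PATCH to 0
New: 12.0.0

12.0.0


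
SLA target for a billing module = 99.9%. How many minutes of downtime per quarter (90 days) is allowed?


Formula: allowed downtime = period * (100 - SLA) / 100
Period (quarter (90 days)) = 129600 minutes
Unavailability fraction = (100 - 99.9) / 100
Allowed downtime = 129600 * (100 - 99.9) / 100
Allowed downtime = 129.6 minutes

129.6 minutes


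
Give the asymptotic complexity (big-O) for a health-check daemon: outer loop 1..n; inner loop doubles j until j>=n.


Reasoning: linear outer times logarithmic inner
Complexity: O(n log n)

O(n log n)


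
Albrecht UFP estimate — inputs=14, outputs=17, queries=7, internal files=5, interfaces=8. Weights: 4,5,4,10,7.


UFP = EI*4 + EO*5 + EQ*4 + ILF*10 + EIF*7
UFP = 14*4 + 17*5 + 7*4 + 5*10 + 8*7
UFP = 56 + 85 + 28 + 50 + 56
UFP = 275

275


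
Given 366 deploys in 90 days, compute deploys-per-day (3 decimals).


Formula: deployments per day = releases / days
= 366 / 90
= 4.067 deploys/day
(equivalently, 28.47 deploys/week)

4.067 deploys/day


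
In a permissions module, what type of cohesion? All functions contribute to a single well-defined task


Reasoning: Best: single purpose
Type: Functional cohesion

Functional cohesion


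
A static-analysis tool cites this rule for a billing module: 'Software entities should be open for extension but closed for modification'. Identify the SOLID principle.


This describes the Open/Closed Principle (OCP)

Open/Closed Principle (OCP)


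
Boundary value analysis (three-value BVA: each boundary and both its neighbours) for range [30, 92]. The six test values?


Range: [30, 92]
Boundaries: just below min, min, min+1, max-1, max, just above max
Values: [29, 30, 31, 91, 92, 93]

[29, 30, 31, 91, 92, 93]


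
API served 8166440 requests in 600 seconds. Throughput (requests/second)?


Formula: throughput = requests / seconds
throughput = 8166440 / 600
throughput = 13610.73 requests/second

13610.73 requests/second


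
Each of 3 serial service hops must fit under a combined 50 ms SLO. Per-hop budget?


Formula: per_stage = total_budget / stages
per_stage = 50 / 3
per_stage = 16.67 ms

16.67 ms


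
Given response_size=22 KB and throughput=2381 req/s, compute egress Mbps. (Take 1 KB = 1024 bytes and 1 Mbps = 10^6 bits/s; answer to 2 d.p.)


Formula: Mbps = payload_bytes * RPS * 8 / 1e6
Payload per request = 22 KB = 22 * 1024 = 22528 bytes
Total bytes/sec = 22528 * 2381 = 53639168
Total bits/sec = 53639168 * 8 = 429113344
Mbps = 429113344 / 1e6 = 429.11

429.11 Mbps


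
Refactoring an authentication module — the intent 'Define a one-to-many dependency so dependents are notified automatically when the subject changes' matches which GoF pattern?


This matches the Observer pattern

Observer


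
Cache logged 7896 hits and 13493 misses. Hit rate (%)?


Formula: hit rate = hits / (hits + misses) * 100
hit rate = 7896 / (7896 + 13493) * 100
hit rate = 7896 / 21389 * 100
hit rate = 36.92%

36.92%


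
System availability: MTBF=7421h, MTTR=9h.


Availability = MTBF / (MTBF + MTTR)
Availability = 7421 / (7421 + 9)
Availability = 7421 / 7430
Availability = 99.8789%

99.8789%


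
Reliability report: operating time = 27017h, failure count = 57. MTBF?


Formula: MTBF = Total operating time / Number of failures
MTBF = 27017 / 57
MTBF = 473.98 hours

473.98 hours


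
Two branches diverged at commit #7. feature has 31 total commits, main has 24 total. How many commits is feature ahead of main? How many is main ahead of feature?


Common ancestor: commit #7
feature commits after divergence: 31 - 7 = 24
main commits after divergence: 24 - 7 = 17
feature is 24 commits ahead of main
main is 17 commits ahead of feature

feature ahead: 24, main ahead: 17


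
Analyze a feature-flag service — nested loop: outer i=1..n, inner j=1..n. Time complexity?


Reasoning: n iterations times n iterations
Complexity: O(n^2)

O(n^2)


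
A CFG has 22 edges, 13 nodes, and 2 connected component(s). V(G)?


Formula: V(G) = E - N + 2P
V(G) = 22 - 13 + 2*2
V(G) = 9 + 4
V(G) = 13

13


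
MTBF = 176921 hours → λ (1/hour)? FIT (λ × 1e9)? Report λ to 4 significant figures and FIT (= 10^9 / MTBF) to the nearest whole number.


Formula: λ = 1 / MTBF; FIT = λ × 1e9 = 1e9 / MTBF
λ = 1 / 176921 ≈ 5.652e-06 failures/hour
FIT = 1e9 / 176921 ≈ 5652 failures per 1e9 hours (nearest whole number)

λ = 5.652e-06 /h, FIT = 5652


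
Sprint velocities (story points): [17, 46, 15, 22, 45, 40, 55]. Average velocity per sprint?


Formula: Avg velocity = Total points / Number of sprints
Points: [17, 46, 15, 22, 45, 40, 55]
Sum = 17 + 46 + 15 + 22 + 45 + 40 + 55 = 240
Avg velocity = 240 / 7 = 34.29 points/sprint

34.29 points/sprint


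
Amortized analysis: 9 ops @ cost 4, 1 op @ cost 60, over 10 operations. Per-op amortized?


Formula: Amortized cost = Total cost / Operations
Total cost = (9 * 4) + (1 * 60)
Total cost = 36 + 60 = 96
Amortized = 96 / 10 = 9.6

9.6


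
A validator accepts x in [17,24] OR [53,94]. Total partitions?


Valid ranges: [17,24] and [53,94]
Class 1: x < 17 — invalid
Class 2: 17 ≤ x ≤ 24 — valid
Class 3: 24 < x < 53 — invalid (gap between ranges)
Class 4: 53 ≤ x ≤ 94 — valid
Class 5: x > 94 — invalid
Total equivalence classes: 5

5 equivalence classes


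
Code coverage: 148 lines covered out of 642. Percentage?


Coverage = covered / total * 100
Coverage = 148 / 642 * 100
Coverage = 23.05%

23.05%


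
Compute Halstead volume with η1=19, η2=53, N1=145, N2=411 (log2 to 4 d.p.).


Formula: V = N * log2(η), where N = N1 + N2 and η = η1 + η2
η = 19 + 53 = 72
N = 145 + 411 = 556
log2(72) ≈ 6.1699
V = 556 * 6.1699 = 3430.46

3430.46


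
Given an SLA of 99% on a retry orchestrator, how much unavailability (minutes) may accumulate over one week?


Formula: allowed downtime = period * (100 - SLA) / 100
Period (week) = 10080 minutes
Unavailability fraction = (100 - 99.0) / 100
Allowed downtime = 10080 * (100 - 99.0) / 100
Allowed downtime = 100.8 minutes

100.8 minutes


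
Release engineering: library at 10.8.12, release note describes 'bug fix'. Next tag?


Current: 10.8.12
Change category: 'bug fix' → patch bump
SemVer rule: patch bump → increment PATCH (MAJOR and MINOR unchanged)
New: 10.8.13

10.8.13


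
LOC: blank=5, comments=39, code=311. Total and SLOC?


Total LOC = blank + comment + code
Total LOC = 5 + 39 + 311 = 355
SLOC (source only) = code = 311

Total LOC: 355, SLOC: 311


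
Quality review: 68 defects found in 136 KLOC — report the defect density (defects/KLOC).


Defect density = defects / KLOC
Defect density = 68 / 136
Defect density = 0.5 defects/KLOC

0.5 defects/KLOC


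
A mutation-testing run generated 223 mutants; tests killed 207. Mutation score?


Mutation score = killed / total * 100
Mutation score = 207 / 223 * 100
Mutation score = 92.83%

92.83%


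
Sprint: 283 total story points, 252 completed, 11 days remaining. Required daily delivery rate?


Formula: Required rate = Remaining points / Days left
Remaining = 283 - 252 = 31 points
Required rate = 31 / 11 = 2.82 points/day

2.82 points/day


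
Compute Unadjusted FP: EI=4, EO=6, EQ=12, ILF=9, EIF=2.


UFP = EI*4 + EO*5 + EQ*4 + ILF*10 + EIF*7
UFP = 4*4 + 6*5 + 12*4 + 9*10 + 2*7
UFP = 16 + 30 + 48 + 90 + 14
UFP = 198

198


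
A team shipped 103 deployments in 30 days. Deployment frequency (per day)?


Formula: deployments per day = releases / days
= 103 / 30
= 3.433 deploys/day
(equivalently, 24.03 deploys/week)

3.433 deploys/day


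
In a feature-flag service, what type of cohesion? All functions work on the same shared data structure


Reasoning: Functions share data
Type: Communicational cohesion

Communicational cohesion


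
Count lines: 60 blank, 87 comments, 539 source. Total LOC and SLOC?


Total LOC = blank + comment + code
Total LOC = 60 + 87 + 539 = 686
SLOC (source only) = code = 539

Total LOC: 686, SLOC: 539


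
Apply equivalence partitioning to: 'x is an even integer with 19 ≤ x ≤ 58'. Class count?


Constraint: even integers in [19, 58]
Class 1: x < 19 — out-of-range invalid
Class 2: x in [19,58] but odd — wrong type invalid
Class 3: x in [19,58] and even — valid
Class 4: x > 58 — out-of-range invalid
Total equivalence classes: 4

4 equivalence classes


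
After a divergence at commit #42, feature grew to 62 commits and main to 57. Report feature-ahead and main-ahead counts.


Common ancestor: commit #42
feature commits after divergence: 62 - 42 = 20
main commits after divergence: 57 - 42 = 15
feature is 20 commits ahead of main
main is 15 commits ahead of feature

feature ahead: 20, main ahead: 15


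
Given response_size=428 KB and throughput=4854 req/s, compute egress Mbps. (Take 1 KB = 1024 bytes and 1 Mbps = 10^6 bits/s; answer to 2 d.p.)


Formula: Mbps = payload_bytes * RPS * 8 / 1e6
Payload per request = 428 KB = 428 * 1024 = 438272 bytes
Total bytes/sec = 438272 * 4854 = 2127372288
Total bits/sec = 2127372288 * 8 = 17018978304
Mbps = 17018978304 / 1e6 = 17018.98

17018.98 Mbps


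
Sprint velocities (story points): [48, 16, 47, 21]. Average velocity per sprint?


Formula: Avg velocity = Total points / Number of sprints
Points: [48, 16, 47, 21]
Sum = 48 + 16 + 47 + 21 = 132
Avg velocity = 132 / 4 = 33.0 points/sprint

33.0 points/sprint


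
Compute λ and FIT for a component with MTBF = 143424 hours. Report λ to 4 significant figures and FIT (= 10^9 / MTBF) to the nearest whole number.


Formula: λ = 1 / MTBF; FIT = λ × 1e9 = 1e9 / MTBF
λ = 1 / 143424 ≈ 6.972e-06 failures/hour
FIT = 1e9 / 143424 ≈ 6972 failures per 1e9 hours (nearest whole number)

λ = 6.972e-06 /h, FIT = 6972


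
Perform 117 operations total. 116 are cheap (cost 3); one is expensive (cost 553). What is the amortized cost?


Formula: Amortized cost = Total cost / Operations
Total cost = (116 * 3) + (1 * 553)
Total cost = 348 + 553 = 901
Amortized = 901 / 117 = 7.7009

7.7009


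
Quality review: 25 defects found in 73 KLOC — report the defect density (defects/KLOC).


Defect density = defects / KLOC
Defect density = 25 / 73
Defect density = 0.342 defects/KLOC

0.342 defects/KLOC


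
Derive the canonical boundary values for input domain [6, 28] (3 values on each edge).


Range: [6, 28]
Boundaries: just below min, min, min+1, max-1, max, just above max
Values: [5, 6, 7, 27, 28, 29]

[5, 6, 7, 27, 28, 29]


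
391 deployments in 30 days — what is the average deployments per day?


Formula: deployments per day = releases / days
= 391 / 30
= 13.033 deploys/day
(equivalently, 91.23 deploys/week)

13.033 deploys/day


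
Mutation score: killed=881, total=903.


Mutation score = killed / total * 100
Mutation score = 881 / 903 * 100
Mutation score = 97.56%

97.56%


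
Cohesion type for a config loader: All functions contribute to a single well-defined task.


Reasoning: Best: single purpose
Type: Functional cohesion

Functional cohesion


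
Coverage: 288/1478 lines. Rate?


Coverage = covered / total * 100
Coverage = 288 / 1478 * 100
Coverage = 19.49%

19.49%


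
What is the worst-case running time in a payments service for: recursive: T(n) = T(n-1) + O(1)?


Reasoning: linear recursion with constant work per frame
Complexity: O(n)

O(n)


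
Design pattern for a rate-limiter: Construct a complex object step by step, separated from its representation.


This matches the Builder pattern

Builder


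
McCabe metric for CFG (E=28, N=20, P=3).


Formula: V(G) = E - N + 2P
V(G) = 28 - 20 + 2*3
V(G) = 8 + 6
V(G) = 14

14


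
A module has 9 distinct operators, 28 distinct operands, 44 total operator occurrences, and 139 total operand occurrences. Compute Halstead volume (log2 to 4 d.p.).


Formula: V = N * log2(η), where N = N1 + N2 and η = η1 + η2
η = 9 + 28 = 37
N = 44 + 139 = 183
log2(37) ≈ 5.2095
V = 183 * 5.2095 = 953.34

953.34


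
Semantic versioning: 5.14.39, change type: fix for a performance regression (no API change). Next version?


Current: 5.14.39
Change category: 'fix for a performance regression (no API change)' → patch bump
SemVer rule: patch bump → increment PATCH (MAJOR and MINOR unchanged)
New: 5.14.40

5.14.40


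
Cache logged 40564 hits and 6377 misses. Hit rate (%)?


Formula: hit rate = hits / (hits + misses) * 100
hit rate = 40564 / (40564 + 6377) * 100
hit rate = 40564 / 46941 * 100
hit rate = 86.41%

86.41%


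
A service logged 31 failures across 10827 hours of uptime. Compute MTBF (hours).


Formula: MTBF = Total operating time / Number of failures
MTBF = 10827 / 31
MTBF = 349.26 hours

349.26 hours


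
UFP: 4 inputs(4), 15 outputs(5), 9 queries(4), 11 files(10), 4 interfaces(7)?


UFP = EI*4 + EO*5 + EQ*4 + ILF*10 + EIF*7
UFP = 4*4 + 15*5 + 9*4 + 11*10 + 4*7
UFP = 16 + 75 + 36 + 110 + 28
UFP = 265

265


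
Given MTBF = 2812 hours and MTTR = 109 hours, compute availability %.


Availability = MTBF / (MTBF + MTTR)
Availability = 2812 / (2812 + 109)
Availability = 2812 / 2921
Availability = 96.2684%

96.2684%


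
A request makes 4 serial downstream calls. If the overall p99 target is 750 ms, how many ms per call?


Formula: per_stage = total_budget / stages
per_stage = 750 / 4
per_stage = 187.5 ms

187.5 ms


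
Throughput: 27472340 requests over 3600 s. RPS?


Formula: throughput = requests / seconds
throughput = 27472340 / 3600
throughput = 7631.21 requests/second

7631.21 requests/second


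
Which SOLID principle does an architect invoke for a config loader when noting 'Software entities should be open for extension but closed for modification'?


This describes the Open/Closed Principle (OCP)

Open/Closed Principle (OCP)


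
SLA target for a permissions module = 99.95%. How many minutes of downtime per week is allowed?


Formula: allowed downtime = period * (100 - SLA) / 100
Period (week) = 10080 minutes
Unavailability fraction = (100 - 99.95) / 100
Allowed downtime = 10080 * (100 - 99.95) / 100
Allowed downtime = 5.04 minutes

5.04 minutes


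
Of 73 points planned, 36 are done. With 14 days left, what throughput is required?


Formula: Required rate = Remaining points / Days left
Remaining = 73 - 36 = 37 points
Required rate = 37 / 14 = 2.64 points/day

2.64 points/day


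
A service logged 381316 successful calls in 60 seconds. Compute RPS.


Formula: throughput = requests / seconds
throughput = 381316 / 60
throughput = 6355.27 requests/second

6355.27 requests/second


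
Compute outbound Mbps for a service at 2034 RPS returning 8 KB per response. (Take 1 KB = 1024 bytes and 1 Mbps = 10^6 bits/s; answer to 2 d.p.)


Formula: Mbps = payload_bytes * RPS * 8 / 1e6
Payload per request = 8 KB = 8 * 1024 = 8192 bytes
Total bytes/sec = 8192 * 2034 = 16662528
Total bits/sec = 16662528 * 8 = 133300224
Mbps = 133300224 / 1e6 = 133.3

133.3 Mbps


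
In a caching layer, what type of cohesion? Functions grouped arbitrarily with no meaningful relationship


Reasoning: Worst: random grouping
Type: Coincidental cohesion

Coincidental cohesion


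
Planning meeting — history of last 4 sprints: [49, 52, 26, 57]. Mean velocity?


Formula: Avg velocity = Total points / Number of sprints
Points: [49, 52, 26, 57]
Sum = 49 + 52 + 26 + 57 = 184
Avg velocity = 184 / 4 = 46.0 points/sprint

46.0 points/sprint


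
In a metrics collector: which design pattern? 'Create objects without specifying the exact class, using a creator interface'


This matches the Factory Method pattern

Factory Method


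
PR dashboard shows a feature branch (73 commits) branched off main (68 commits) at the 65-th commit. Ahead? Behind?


Common ancestor: commit #65
feature commits after divergence: 73 - 65 = 8
main commits after divergence: 68 - 65 = 3
feature is 8 commits ahead of main
main is 3 commits ahead of feature

feature ahead: 8, main ahead: 3


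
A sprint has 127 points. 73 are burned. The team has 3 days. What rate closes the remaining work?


Formula: Required rate = Remaining points / Days left
Remaining = 127 - 73 = 54 points
Required rate = 54 / 3 = 18.0 points/day

18.0 points/day


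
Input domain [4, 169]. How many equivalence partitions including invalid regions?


Valid range: [4, 169]
Class 1: x < 4 — invalid
Class 2: 4 ≤ x ≤ 169 — valid
Class 3: x > 169 — invalid
Total equivalence classes: 3

3 equivalence classes


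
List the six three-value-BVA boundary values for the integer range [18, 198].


Range: [18, 198]
Boundaries: just below min, min, min+1, max-1, max, just above max
Values: [17, 18, 19, 197, 198, 199]

[17, 18, 19, 197, 198, 199]


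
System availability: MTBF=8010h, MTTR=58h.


Availability = MTBF / (MTBF + MTTR)
Availability = 8010 / (8010 + 58)
Availability = 8010 / 8068
Availability = 99.2811%

99.2811%


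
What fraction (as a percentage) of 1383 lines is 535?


Coverage = covered / total * 100
Coverage = 535 / 1383 * 100
Coverage = 38.68%

38.68%


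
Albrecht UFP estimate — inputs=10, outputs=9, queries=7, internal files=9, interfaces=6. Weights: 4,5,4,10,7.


UFP = EI*4 + EO*5 + EQ*4 + ILF*10 + EIF*7
UFP = 10*4 + 9*5 + 7*4 + 9*10 + 6*7
UFP = 40 + 45 + 28 + 90 + 42
UFP = 245

245
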